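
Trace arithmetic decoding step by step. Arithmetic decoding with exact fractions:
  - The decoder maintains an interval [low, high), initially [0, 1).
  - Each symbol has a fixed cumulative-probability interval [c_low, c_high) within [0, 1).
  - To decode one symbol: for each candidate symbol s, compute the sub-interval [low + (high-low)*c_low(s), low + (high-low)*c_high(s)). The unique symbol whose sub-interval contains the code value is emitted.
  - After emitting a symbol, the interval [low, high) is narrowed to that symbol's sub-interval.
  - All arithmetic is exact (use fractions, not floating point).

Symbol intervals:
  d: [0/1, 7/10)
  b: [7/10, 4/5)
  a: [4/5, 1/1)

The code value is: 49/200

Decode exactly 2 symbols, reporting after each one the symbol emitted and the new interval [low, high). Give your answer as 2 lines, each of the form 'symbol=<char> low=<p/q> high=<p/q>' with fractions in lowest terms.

Step 1: interval [0/1, 1/1), width = 1/1 - 0/1 = 1/1
  'd': [0/1 + 1/1*0/1, 0/1 + 1/1*7/10) = [0/1, 7/10) <- contains code 49/200
  'b': [0/1 + 1/1*7/10, 0/1 + 1/1*4/5) = [7/10, 4/5)
  'a': [0/1 + 1/1*4/5, 0/1 + 1/1*1/1) = [4/5, 1/1)
  emit 'd', narrow to [0/1, 7/10)
Step 2: interval [0/1, 7/10), width = 7/10 - 0/1 = 7/10
  'd': [0/1 + 7/10*0/1, 0/1 + 7/10*7/10) = [0/1, 49/100) <- contains code 49/200
  'b': [0/1 + 7/10*7/10, 0/1 + 7/10*4/5) = [49/100, 14/25)
  'a': [0/1 + 7/10*4/5, 0/1 + 7/10*1/1) = [14/25, 7/10)
  emit 'd', narrow to [0/1, 49/100)

Answer: symbol=d low=0/1 high=7/10
symbol=d low=0/1 high=49/100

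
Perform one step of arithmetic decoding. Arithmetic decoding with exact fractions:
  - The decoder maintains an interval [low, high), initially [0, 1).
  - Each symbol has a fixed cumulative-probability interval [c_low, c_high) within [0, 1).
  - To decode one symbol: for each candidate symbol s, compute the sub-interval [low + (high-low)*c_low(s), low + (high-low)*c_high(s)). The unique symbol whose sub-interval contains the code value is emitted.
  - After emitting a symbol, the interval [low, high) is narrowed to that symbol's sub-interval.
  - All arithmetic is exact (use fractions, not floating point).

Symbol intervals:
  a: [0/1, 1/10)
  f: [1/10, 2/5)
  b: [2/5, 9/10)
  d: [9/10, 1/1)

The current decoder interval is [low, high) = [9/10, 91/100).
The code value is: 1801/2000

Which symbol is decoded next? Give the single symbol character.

Interval width = high − low = 91/100 − 9/10 = 1/100
Scaled code = (code − low) / width = (1801/2000 − 9/10) / 1/100 = 1/20
  a: [0/1, 1/10) ← scaled code falls here ✓
  f: [1/10, 2/5) 
  b: [2/5, 9/10) 
  d: [9/10, 1/1) 

Answer: a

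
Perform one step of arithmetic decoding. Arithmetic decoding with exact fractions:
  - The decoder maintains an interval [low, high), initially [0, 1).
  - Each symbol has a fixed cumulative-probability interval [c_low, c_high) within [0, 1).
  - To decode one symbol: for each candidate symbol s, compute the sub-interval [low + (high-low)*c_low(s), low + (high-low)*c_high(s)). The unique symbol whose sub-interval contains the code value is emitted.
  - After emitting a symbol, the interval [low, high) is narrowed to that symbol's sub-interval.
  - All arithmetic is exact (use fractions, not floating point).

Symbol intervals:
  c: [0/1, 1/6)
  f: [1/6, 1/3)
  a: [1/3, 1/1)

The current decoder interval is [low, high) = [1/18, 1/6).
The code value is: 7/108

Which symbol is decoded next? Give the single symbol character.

Answer: c

Derivation:
Interval width = high − low = 1/6 − 1/18 = 1/9
Scaled code = (code − low) / width = (7/108 − 1/18) / 1/9 = 1/12
  c: [0/1, 1/6) ← scaled code falls here ✓
  f: [1/6, 1/3) 
  a: [1/3, 1/1) 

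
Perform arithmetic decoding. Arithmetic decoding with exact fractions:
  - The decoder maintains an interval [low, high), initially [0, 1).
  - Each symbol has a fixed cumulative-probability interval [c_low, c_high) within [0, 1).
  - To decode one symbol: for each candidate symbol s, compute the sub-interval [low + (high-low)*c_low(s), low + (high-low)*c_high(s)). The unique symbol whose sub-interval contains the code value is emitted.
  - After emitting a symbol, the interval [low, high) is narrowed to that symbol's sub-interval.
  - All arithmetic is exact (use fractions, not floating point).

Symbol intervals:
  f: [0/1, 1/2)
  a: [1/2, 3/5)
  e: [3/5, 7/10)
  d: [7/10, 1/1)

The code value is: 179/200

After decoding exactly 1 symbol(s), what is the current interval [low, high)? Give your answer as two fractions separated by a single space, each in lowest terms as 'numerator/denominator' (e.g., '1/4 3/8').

Step 1: interval [0/1, 1/1), width = 1/1 - 0/1 = 1/1
  'f': [0/1 + 1/1*0/1, 0/1 + 1/1*1/2) = [0/1, 1/2)
  'a': [0/1 + 1/1*1/2, 0/1 + 1/1*3/5) = [1/2, 3/5)
  'e': [0/1 + 1/1*3/5, 0/1 + 1/1*7/10) = [3/5, 7/10)
  'd': [0/1 + 1/1*7/10, 0/1 + 1/1*1/1) = [7/10, 1/1) <- contains code 179/200
  emit 'd', narrow to [7/10, 1/1)

Answer: 7/10 1/1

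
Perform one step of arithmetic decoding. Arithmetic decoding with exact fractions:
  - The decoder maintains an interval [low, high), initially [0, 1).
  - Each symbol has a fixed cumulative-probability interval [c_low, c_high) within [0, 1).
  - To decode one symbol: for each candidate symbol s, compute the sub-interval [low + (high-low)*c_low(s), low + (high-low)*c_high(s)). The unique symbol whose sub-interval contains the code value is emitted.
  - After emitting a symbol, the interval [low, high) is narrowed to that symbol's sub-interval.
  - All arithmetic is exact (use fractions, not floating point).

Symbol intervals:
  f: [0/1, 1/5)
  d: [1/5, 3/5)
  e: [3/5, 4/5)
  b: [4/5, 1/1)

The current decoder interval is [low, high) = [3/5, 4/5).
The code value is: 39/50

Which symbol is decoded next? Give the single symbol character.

Interval width = high − low = 4/5 − 3/5 = 1/5
Scaled code = (code − low) / width = (39/50 − 3/5) / 1/5 = 9/10
  f: [0/1, 1/5) 
  d: [1/5, 3/5) 
  e: [3/5, 4/5) 
  b: [4/5, 1/1) ← scaled code falls here ✓

Answer: b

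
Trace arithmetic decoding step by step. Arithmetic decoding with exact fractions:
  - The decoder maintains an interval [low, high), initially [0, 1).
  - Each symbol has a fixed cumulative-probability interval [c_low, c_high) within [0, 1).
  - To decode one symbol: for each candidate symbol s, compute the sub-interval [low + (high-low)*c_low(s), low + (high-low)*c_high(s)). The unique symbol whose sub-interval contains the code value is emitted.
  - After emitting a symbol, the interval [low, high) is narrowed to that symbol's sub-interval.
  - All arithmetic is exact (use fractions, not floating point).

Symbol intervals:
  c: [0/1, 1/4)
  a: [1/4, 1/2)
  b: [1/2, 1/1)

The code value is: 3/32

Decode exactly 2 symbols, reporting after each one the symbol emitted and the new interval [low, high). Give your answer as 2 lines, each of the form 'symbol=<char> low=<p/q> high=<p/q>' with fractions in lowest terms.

Step 1: interval [0/1, 1/1), width = 1/1 - 0/1 = 1/1
  'c': [0/1 + 1/1*0/1, 0/1 + 1/1*1/4) = [0/1, 1/4) <- contains code 3/32
  'a': [0/1 + 1/1*1/4, 0/1 + 1/1*1/2) = [1/4, 1/2)
  'b': [0/1 + 1/1*1/2, 0/1 + 1/1*1/1) = [1/2, 1/1)
  emit 'c', narrow to [0/1, 1/4)
Step 2: interval [0/1, 1/4), width = 1/4 - 0/1 = 1/4
  'c': [0/1 + 1/4*0/1, 0/1 + 1/4*1/4) = [0/1, 1/16)
  'a': [0/1 + 1/4*1/4, 0/1 + 1/4*1/2) = [1/16, 1/8) <- contains code 3/32
  'b': [0/1 + 1/4*1/2, 0/1 + 1/4*1/1) = [1/8, 1/4)
  emit 'a', narrow to [1/16, 1/8)

Answer: symbol=c low=0/1 high=1/4
symbol=a low=1/16 high=1/8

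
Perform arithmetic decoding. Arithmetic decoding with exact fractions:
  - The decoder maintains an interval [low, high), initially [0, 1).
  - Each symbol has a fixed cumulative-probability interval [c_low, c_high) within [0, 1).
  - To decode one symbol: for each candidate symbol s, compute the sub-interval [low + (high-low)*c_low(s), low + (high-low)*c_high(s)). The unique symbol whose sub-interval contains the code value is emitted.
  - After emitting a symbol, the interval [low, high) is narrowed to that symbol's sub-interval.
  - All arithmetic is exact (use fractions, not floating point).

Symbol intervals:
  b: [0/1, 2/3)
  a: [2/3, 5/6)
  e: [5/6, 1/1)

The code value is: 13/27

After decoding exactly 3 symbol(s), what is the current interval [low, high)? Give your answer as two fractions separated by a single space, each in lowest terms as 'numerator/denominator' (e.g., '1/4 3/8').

Answer: 4/9 14/27

Derivation:
Step 1: interval [0/1, 1/1), width = 1/1 - 0/1 = 1/1
  'b': [0/1 + 1/1*0/1, 0/1 + 1/1*2/3) = [0/1, 2/3) <- contains code 13/27
  'a': [0/1 + 1/1*2/3, 0/1 + 1/1*5/6) = [2/3, 5/6)
  'e': [0/1 + 1/1*5/6, 0/1 + 1/1*1/1) = [5/6, 1/1)
  emit 'b', narrow to [0/1, 2/3)
Step 2: interval [0/1, 2/3), width = 2/3 - 0/1 = 2/3
  'b': [0/1 + 2/3*0/1, 0/1 + 2/3*2/3) = [0/1, 4/9)
  'a': [0/1 + 2/3*2/3, 0/1 + 2/3*5/6) = [4/9, 5/9) <- contains code 13/27
  'e': [0/1 + 2/3*5/6, 0/1 + 2/3*1/1) = [5/9, 2/3)
  emit 'a', narrow to [4/9, 5/9)
Step 3: interval [4/9, 5/9), width = 5/9 - 4/9 = 1/9
  'b': [4/9 + 1/9*0/1, 4/9 + 1/9*2/3) = [4/9, 14/27) <- contains code 13/27
  'a': [4/9 + 1/9*2/3, 4/9 + 1/9*5/6) = [14/27, 29/54)
  'e': [4/9 + 1/9*5/6, 4/9 + 1/9*1/1) = [29/54, 5/9)
  emit 'b', narrow to [4/9, 14/27)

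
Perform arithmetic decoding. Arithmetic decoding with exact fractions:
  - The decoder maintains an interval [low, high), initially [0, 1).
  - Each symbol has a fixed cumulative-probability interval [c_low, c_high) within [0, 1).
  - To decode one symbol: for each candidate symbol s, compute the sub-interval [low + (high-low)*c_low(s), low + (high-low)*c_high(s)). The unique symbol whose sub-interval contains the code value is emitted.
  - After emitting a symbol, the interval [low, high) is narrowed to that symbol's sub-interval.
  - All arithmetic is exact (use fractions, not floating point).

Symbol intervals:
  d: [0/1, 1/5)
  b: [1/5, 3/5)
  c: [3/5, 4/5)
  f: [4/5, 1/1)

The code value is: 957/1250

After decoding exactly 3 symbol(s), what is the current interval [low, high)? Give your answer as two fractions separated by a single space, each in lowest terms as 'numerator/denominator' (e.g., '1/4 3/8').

Step 1: interval [0/1, 1/1), width = 1/1 - 0/1 = 1/1
  'd': [0/1 + 1/1*0/1, 0/1 + 1/1*1/5) = [0/1, 1/5)
  'b': [0/1 + 1/1*1/5, 0/1 + 1/1*3/5) = [1/5, 3/5)
  'c': [0/1 + 1/1*3/5, 0/1 + 1/1*4/5) = [3/5, 4/5) <- contains code 957/1250
  'f': [0/1 + 1/1*4/5, 0/1 + 1/1*1/1) = [4/5, 1/1)
  emit 'c', narrow to [3/5, 4/5)
Step 2: interval [3/5, 4/5), width = 4/5 - 3/5 = 1/5
  'd': [3/5 + 1/5*0/1, 3/5 + 1/5*1/5) = [3/5, 16/25)
  'b': [3/5 + 1/5*1/5, 3/5 + 1/5*3/5) = [16/25, 18/25)
  'c': [3/5 + 1/5*3/5, 3/5 + 1/5*4/5) = [18/25, 19/25)
  'f': [3/5 + 1/5*4/5, 3/5 + 1/5*1/1) = [19/25, 4/5) <- contains code 957/1250
  emit 'f', narrow to [19/25, 4/5)
Step 3: interval [19/25, 4/5), width = 4/5 - 19/25 = 1/25
  'd': [19/25 + 1/25*0/1, 19/25 + 1/25*1/5) = [19/25, 96/125) <- contains code 957/1250
  'b': [19/25 + 1/25*1/5, 19/25 + 1/25*3/5) = [96/125, 98/125)
  'c': [19/25 + 1/25*3/5, 19/25 + 1/25*4/5) = [98/125, 99/125)
  'f': [19/25 + 1/25*4/5, 19/25 + 1/25*1/1) = [99/125, 4/5)
  emit 'd', narrow to [19/25, 96/125)

Answer: 19/25 96/125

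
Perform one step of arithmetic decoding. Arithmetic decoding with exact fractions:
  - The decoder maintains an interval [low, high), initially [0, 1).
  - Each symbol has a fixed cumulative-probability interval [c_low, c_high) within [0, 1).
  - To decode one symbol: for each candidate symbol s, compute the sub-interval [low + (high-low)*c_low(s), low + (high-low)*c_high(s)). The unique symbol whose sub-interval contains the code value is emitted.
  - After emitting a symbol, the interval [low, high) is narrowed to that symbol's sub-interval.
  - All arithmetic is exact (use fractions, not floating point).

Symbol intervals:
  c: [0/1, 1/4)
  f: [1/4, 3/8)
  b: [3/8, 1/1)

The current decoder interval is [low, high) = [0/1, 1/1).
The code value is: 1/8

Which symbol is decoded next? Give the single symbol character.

Answer: c

Derivation:
Interval width = high − low = 1/1 − 0/1 = 1/1
Scaled code = (code − low) / width = (1/8 − 0/1) / 1/1 = 1/8
  c: [0/1, 1/4) ← scaled code falls here ✓
  f: [1/4, 3/8) 
  b: [3/8, 1/1) 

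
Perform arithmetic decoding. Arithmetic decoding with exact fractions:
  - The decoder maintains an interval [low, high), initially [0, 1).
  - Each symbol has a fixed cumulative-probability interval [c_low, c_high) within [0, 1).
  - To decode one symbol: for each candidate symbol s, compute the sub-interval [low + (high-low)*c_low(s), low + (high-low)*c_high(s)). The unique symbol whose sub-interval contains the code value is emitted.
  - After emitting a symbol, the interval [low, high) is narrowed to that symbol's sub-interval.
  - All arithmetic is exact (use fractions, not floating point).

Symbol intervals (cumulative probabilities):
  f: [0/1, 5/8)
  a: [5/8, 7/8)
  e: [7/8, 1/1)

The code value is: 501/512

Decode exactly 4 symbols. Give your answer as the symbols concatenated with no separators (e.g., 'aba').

Answer: eaaa

Derivation:
Step 1: interval [0/1, 1/1), width = 1/1 - 0/1 = 1/1
  'f': [0/1 + 1/1*0/1, 0/1 + 1/1*5/8) = [0/1, 5/8)
  'a': [0/1 + 1/1*5/8, 0/1 + 1/1*7/8) = [5/8, 7/8)
  'e': [0/1 + 1/1*7/8, 0/1 + 1/1*1/1) = [7/8, 1/1) <- contains code 501/512
  emit 'e', narrow to [7/8, 1/1)
Step 2: interval [7/8, 1/1), width = 1/1 - 7/8 = 1/8
  'f': [7/8 + 1/8*0/1, 7/8 + 1/8*5/8) = [7/8, 61/64)
  'a': [7/8 + 1/8*5/8, 7/8 + 1/8*7/8) = [61/64, 63/64) <- contains code 501/512
  'e': [7/8 + 1/8*7/8, 7/8 + 1/8*1/1) = [63/64, 1/1)
  emit 'a', narrow to [61/64, 63/64)
Step 3: interval [61/64, 63/64), width = 63/64 - 61/64 = 1/32
  'f': [61/64 + 1/32*0/1, 61/64 + 1/32*5/8) = [61/64, 249/256)
  'a': [61/64 + 1/32*5/8, 61/64 + 1/32*7/8) = [249/256, 251/256) <- contains code 501/512
  'e': [61/64 + 1/32*7/8, 61/64 + 1/32*1/1) = [251/256, 63/64)
  emit 'a', narrow to [249/256, 251/256)
Step 4: interval [249/256, 251/256), width = 251/256 - 249/256 = 1/128
  'f': [249/256 + 1/128*0/1, 249/256 + 1/128*5/8) = [249/256, 1001/1024)
  'a': [249/256 + 1/128*5/8, 249/256 + 1/128*7/8) = [1001/1024, 1003/1024) <- contains code 501/512
  'e': [249/256 + 1/128*7/8, 249/256 + 1/128*1/1) = [1003/1024, 251/256)
  emit 'a', narrow to [1001/1024, 1003/1024)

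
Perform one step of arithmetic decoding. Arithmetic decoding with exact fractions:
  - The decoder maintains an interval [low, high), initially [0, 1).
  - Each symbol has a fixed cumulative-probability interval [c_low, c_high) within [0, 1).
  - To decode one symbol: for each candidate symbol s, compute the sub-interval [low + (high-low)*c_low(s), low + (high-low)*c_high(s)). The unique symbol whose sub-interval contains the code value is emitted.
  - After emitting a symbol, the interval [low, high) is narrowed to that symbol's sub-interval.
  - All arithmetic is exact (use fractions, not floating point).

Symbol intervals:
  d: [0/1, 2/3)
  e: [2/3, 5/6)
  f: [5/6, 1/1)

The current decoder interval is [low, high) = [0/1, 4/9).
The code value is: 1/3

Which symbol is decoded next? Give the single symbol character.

Answer: e

Derivation:
Interval width = high − low = 4/9 − 0/1 = 4/9
Scaled code = (code − low) / width = (1/3 − 0/1) / 4/9 = 3/4
  d: [0/1, 2/3) 
  e: [2/3, 5/6) ← scaled code falls here ✓
  f: [5/6, 1/1) 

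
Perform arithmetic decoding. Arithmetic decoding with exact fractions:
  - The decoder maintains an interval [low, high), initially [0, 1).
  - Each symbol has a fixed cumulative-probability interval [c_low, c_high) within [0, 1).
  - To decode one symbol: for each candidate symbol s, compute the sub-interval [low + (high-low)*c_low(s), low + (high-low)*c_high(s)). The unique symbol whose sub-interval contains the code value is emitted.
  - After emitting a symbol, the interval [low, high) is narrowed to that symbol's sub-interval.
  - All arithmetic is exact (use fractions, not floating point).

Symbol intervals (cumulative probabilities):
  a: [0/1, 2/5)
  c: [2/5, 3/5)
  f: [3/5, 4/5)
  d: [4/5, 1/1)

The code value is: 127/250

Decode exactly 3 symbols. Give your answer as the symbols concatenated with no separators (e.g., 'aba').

Step 1: interval [0/1, 1/1), width = 1/1 - 0/1 = 1/1
  'a': [0/1 + 1/1*0/1, 0/1 + 1/1*2/5) = [0/1, 2/5)
  'c': [0/1 + 1/1*2/5, 0/1 + 1/1*3/5) = [2/5, 3/5) <- contains code 127/250
  'f': [0/1 + 1/1*3/5, 0/1 + 1/1*4/5) = [3/5, 4/5)
  'd': [0/1 + 1/1*4/5, 0/1 + 1/1*1/1) = [4/5, 1/1)
  emit 'c', narrow to [2/5, 3/5)
Step 2: interval [2/5, 3/5), width = 3/5 - 2/5 = 1/5
  'a': [2/5 + 1/5*0/1, 2/5 + 1/5*2/5) = [2/5, 12/25)
  'c': [2/5 + 1/5*2/5, 2/5 + 1/5*3/5) = [12/25, 13/25) <- contains code 127/250
  'f': [2/5 + 1/5*3/5, 2/5 + 1/5*4/5) = [13/25, 14/25)
  'd': [2/5 + 1/5*4/5, 2/5 + 1/5*1/1) = [14/25, 3/5)
  emit 'c', narrow to [12/25, 13/25)
Step 3: interval [12/25, 13/25), width = 13/25 - 12/25 = 1/25
  'a': [12/25 + 1/25*0/1, 12/25 + 1/25*2/5) = [12/25, 62/125)
  'c': [12/25 + 1/25*2/5, 12/25 + 1/25*3/5) = [62/125, 63/125)
  'f': [12/25 + 1/25*3/5, 12/25 + 1/25*4/5) = [63/125, 64/125) <- contains code 127/250
  'd': [12/25 + 1/25*4/5, 12/25 + 1/25*1/1) = [64/125, 13/25)
  emit 'f', narrow to [63/125, 64/125)

Answer: ccf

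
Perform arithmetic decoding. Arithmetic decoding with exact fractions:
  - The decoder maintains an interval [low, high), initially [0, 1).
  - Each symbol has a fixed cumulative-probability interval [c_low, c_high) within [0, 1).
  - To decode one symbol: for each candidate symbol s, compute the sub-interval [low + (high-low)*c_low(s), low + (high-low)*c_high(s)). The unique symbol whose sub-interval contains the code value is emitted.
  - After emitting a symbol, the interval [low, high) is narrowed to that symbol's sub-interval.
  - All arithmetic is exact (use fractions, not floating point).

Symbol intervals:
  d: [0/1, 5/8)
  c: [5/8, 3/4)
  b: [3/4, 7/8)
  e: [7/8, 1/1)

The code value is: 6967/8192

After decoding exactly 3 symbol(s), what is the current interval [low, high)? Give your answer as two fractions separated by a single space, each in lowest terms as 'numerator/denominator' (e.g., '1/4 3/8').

Step 1: interval [0/1, 1/1), width = 1/1 - 0/1 = 1/1
  'd': [0/1 + 1/1*0/1, 0/1 + 1/1*5/8) = [0/1, 5/8)
  'c': [0/1 + 1/1*5/8, 0/1 + 1/1*3/4) = [5/8, 3/4)
  'b': [0/1 + 1/1*3/4, 0/1 + 1/1*7/8) = [3/4, 7/8) <- contains code 6967/8192
  'e': [0/1 + 1/1*7/8, 0/1 + 1/1*1/1) = [7/8, 1/1)
  emit 'b', narrow to [3/4, 7/8)
Step 2: interval [3/4, 7/8), width = 7/8 - 3/4 = 1/8
  'd': [3/4 + 1/8*0/1, 3/4 + 1/8*5/8) = [3/4, 53/64)
  'c': [3/4 + 1/8*5/8, 3/4 + 1/8*3/4) = [53/64, 27/32)
  'b': [3/4 + 1/8*3/4, 3/4 + 1/8*7/8) = [27/32, 55/64) <- contains code 6967/8192
  'e': [3/4 + 1/8*7/8, 3/4 + 1/8*1/1) = [55/64, 7/8)
  emit 'b', narrow to [27/32, 55/64)
Step 3: interval [27/32, 55/64), width = 55/64 - 27/32 = 1/64
  'd': [27/32 + 1/64*0/1, 27/32 + 1/64*5/8) = [27/32, 437/512) <- contains code 6967/8192
  'c': [27/32 + 1/64*5/8, 27/32 + 1/64*3/4) = [437/512, 219/256)
  'b': [27/32 + 1/64*3/4, 27/32 + 1/64*7/8) = [219/256, 439/512)
  'e': [27/32 + 1/64*7/8, 27/32 + 1/64*1/1) = [439/512, 55/64)
  emit 'd', narrow to [27/32, 437/512)

Answer: 27/32 437/512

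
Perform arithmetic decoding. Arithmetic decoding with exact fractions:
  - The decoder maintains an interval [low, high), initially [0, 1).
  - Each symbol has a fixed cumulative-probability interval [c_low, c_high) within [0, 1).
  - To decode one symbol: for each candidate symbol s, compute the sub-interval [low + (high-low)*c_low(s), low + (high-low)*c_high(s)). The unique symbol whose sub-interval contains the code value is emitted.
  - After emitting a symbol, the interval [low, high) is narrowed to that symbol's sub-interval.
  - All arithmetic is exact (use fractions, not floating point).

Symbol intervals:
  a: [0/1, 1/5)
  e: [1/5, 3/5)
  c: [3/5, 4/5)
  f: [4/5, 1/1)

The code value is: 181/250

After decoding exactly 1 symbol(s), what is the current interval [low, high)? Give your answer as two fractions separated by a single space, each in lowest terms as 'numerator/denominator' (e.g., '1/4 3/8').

Answer: 3/5 4/5

Derivation:
Step 1: interval [0/1, 1/1), width = 1/1 - 0/1 = 1/1
  'a': [0/1 + 1/1*0/1, 0/1 + 1/1*1/5) = [0/1, 1/5)
  'e': [0/1 + 1/1*1/5, 0/1 + 1/1*3/5) = [1/5, 3/5)
  'c': [0/1 + 1/1*3/5, 0/1 + 1/1*4/5) = [3/5, 4/5) <- contains code 181/250
  'f': [0/1 + 1/1*4/5, 0/1 + 1/1*1/1) = [4/5, 1/1)
  emit 'c', narrow to [3/5, 4/5)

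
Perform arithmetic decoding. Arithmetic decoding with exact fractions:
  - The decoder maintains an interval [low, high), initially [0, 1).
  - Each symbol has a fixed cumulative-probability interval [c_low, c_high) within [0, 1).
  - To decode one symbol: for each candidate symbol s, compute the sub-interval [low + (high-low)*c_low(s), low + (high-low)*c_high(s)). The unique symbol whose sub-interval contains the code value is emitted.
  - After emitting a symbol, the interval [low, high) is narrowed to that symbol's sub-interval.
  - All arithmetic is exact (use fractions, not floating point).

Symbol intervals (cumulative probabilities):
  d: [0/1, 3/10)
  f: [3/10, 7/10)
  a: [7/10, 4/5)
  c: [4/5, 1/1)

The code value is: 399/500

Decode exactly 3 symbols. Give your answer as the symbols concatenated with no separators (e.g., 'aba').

Answer: acc

Derivation:
Step 1: interval [0/1, 1/1), width = 1/1 - 0/1 = 1/1
  'd': [0/1 + 1/1*0/1, 0/1 + 1/1*3/10) = [0/1, 3/10)
  'f': [0/1 + 1/1*3/10, 0/1 + 1/1*7/10) = [3/10, 7/10)
  'a': [0/1 + 1/1*7/10, 0/1 + 1/1*4/5) = [7/10, 4/5) <- contains code 399/500
  'c': [0/1 + 1/1*4/5, 0/1 + 1/1*1/1) = [4/5, 1/1)
  emit 'a', narrow to [7/10, 4/5)
Step 2: interval [7/10, 4/5), width = 4/5 - 7/10 = 1/10
  'd': [7/10 + 1/10*0/1, 7/10 + 1/10*3/10) = [7/10, 73/100)
  'f': [7/10 + 1/10*3/10, 7/10 + 1/10*7/10) = [73/100, 77/100)
  'a': [7/10 + 1/10*7/10, 7/10 + 1/10*4/5) = [77/100, 39/50)
  'c': [7/10 + 1/10*4/5, 7/10 + 1/10*1/1) = [39/50, 4/5) <- contains code 399/500
  emit 'c', narrow to [39/50, 4/5)
Step 3: interval [39/50, 4/5), width = 4/5 - 39/50 = 1/50
  'd': [39/50 + 1/50*0/1, 39/50 + 1/50*3/10) = [39/50, 393/500)
  'f': [39/50 + 1/50*3/10, 39/50 + 1/50*7/10) = [393/500, 397/500)
  'a': [39/50 + 1/50*7/10, 39/50 + 1/50*4/5) = [397/500, 199/250)
  'c': [39/50 + 1/50*4/5, 39/50 + 1/50*1/1) = [199/250, 4/5) <- contains code 399/500
  emit 'c', narrow to [199/250, 4/5)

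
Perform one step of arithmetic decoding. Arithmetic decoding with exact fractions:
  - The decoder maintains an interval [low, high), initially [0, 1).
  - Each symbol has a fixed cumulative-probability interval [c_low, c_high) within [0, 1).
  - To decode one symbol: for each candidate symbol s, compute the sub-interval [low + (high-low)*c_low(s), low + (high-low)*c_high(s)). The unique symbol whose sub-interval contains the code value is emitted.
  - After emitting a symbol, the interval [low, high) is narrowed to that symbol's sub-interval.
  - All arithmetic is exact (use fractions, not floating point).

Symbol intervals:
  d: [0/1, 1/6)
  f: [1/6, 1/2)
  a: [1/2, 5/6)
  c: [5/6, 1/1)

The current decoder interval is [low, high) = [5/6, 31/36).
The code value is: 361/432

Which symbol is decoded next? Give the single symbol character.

Answer: d

Derivation:
Interval width = high − low = 31/36 − 5/6 = 1/36
Scaled code = (code − low) / width = (361/432 − 5/6) / 1/36 = 1/12
  d: [0/1, 1/6) ← scaled code falls here ✓
  f: [1/6, 1/2) 
  a: [1/2, 5/6) 
  c: [5/6, 1/1) 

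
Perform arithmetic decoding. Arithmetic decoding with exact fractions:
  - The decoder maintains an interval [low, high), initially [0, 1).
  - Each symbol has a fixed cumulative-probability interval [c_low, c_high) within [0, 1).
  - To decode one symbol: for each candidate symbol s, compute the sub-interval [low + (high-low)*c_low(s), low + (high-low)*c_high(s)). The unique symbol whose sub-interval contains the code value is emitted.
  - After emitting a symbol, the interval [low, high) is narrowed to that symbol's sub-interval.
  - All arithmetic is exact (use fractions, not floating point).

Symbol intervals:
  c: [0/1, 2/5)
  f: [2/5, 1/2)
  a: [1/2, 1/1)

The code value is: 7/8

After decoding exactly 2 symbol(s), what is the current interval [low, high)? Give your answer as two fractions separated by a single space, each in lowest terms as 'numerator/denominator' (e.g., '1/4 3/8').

Step 1: interval [0/1, 1/1), width = 1/1 - 0/1 = 1/1
  'c': [0/1 + 1/1*0/1, 0/1 + 1/1*2/5) = [0/1, 2/5)
  'f': [0/1 + 1/1*2/5, 0/1 + 1/1*1/2) = [2/5, 1/2)
  'a': [0/1 + 1/1*1/2, 0/1 + 1/1*1/1) = [1/2, 1/1) <- contains code 7/8
  emit 'a', narrow to [1/2, 1/1)
Step 2: interval [1/2, 1/1), width = 1/1 - 1/2 = 1/2
  'c': [1/2 + 1/2*0/1, 1/2 + 1/2*2/5) = [1/2, 7/10)
  'f': [1/2 + 1/2*2/5, 1/2 + 1/2*1/2) = [7/10, 3/4)
  'a': [1/2 + 1/2*1/2, 1/2 + 1/2*1/1) = [3/4, 1/1) <- contains code 7/8
  emit 'a', narrow to [3/4, 1/1)

Answer: 3/4 1/1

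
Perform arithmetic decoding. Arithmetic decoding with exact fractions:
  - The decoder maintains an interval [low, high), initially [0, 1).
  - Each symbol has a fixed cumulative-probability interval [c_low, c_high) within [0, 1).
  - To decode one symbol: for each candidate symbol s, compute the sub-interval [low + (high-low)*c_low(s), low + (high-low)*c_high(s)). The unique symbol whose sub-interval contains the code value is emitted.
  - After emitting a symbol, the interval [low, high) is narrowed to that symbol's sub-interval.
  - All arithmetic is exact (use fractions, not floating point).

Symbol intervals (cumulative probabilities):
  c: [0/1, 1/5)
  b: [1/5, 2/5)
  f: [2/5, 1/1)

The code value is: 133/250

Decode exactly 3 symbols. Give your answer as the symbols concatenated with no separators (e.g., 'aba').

Step 1: interval [0/1, 1/1), width = 1/1 - 0/1 = 1/1
  'c': [0/1 + 1/1*0/1, 0/1 + 1/1*1/5) = [0/1, 1/5)
  'b': [0/1 + 1/1*1/5, 0/1 + 1/1*2/5) = [1/5, 2/5)
  'f': [0/1 + 1/1*2/5, 0/1 + 1/1*1/1) = [2/5, 1/1) <- contains code 133/250
  emit 'f', narrow to [2/5, 1/1)
Step 2: interval [2/5, 1/1), width = 1/1 - 2/5 = 3/5
  'c': [2/5 + 3/5*0/1, 2/5 + 3/5*1/5) = [2/5, 13/25)
  'b': [2/5 + 3/5*1/5, 2/5 + 3/5*2/5) = [13/25, 16/25) <- contains code 133/250
  'f': [2/5 + 3/5*2/5, 2/5 + 3/5*1/1) = [16/25, 1/1)
  emit 'b', narrow to [13/25, 16/25)
Step 3: interval [13/25, 16/25), width = 16/25 - 13/25 = 3/25
  'c': [13/25 + 3/25*0/1, 13/25 + 3/25*1/5) = [13/25, 68/125) <- contains code 133/250
  'b': [13/25 + 3/25*1/5, 13/25 + 3/25*2/5) = [68/125, 71/125)
  'f': [13/25 + 3/25*2/5, 13/25 + 3/25*1/1) = [71/125, 16/25)
  emit 'c', narrow to [13/25, 68/125)

Answer: fbc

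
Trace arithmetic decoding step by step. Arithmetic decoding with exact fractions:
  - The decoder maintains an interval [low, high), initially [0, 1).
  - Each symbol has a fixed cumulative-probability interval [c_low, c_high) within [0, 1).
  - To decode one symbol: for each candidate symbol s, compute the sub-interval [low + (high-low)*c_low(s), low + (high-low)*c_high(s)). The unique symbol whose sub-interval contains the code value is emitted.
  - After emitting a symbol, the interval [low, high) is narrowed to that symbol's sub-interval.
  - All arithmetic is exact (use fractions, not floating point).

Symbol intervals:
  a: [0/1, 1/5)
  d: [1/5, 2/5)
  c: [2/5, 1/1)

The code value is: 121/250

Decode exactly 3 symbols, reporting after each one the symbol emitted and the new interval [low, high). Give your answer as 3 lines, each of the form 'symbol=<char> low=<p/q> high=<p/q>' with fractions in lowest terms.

Step 1: interval [0/1, 1/1), width = 1/1 - 0/1 = 1/1
  'a': [0/1 + 1/1*0/1, 0/1 + 1/1*1/5) = [0/1, 1/5)
  'd': [0/1 + 1/1*1/5, 0/1 + 1/1*2/5) = [1/5, 2/5)
  'c': [0/1 + 1/1*2/5, 0/1 + 1/1*1/1) = [2/5, 1/1) <- contains code 121/250
  emit 'c', narrow to [2/5, 1/1)
Step 2: interval [2/5, 1/1), width = 1/1 - 2/5 = 3/5
  'a': [2/5 + 3/5*0/1, 2/5 + 3/5*1/5) = [2/5, 13/25) <- contains code 121/250
  'd': [2/5 + 3/5*1/5, 2/5 + 3/5*2/5) = [13/25, 16/25)
  'c': [2/5 + 3/5*2/5, 2/5 + 3/5*1/1) = [16/25, 1/1)
  emit 'a', narrow to [2/5, 13/25)
Step 3: interval [2/5, 13/25), width = 13/25 - 2/5 = 3/25
  'a': [2/5 + 3/25*0/1, 2/5 + 3/25*1/5) = [2/5, 53/125)
  'd': [2/5 + 3/25*1/5, 2/5 + 3/25*2/5) = [53/125, 56/125)
  'c': [2/5 + 3/25*2/5, 2/5 + 3/25*1/1) = [56/125, 13/25) <- contains code 121/250
  emit 'c', narrow to [56/125, 13/25)

Answer: symbol=c low=2/5 high=1/1
symbol=a low=2/5 high=13/25
symbol=c low=56/125 high=13/25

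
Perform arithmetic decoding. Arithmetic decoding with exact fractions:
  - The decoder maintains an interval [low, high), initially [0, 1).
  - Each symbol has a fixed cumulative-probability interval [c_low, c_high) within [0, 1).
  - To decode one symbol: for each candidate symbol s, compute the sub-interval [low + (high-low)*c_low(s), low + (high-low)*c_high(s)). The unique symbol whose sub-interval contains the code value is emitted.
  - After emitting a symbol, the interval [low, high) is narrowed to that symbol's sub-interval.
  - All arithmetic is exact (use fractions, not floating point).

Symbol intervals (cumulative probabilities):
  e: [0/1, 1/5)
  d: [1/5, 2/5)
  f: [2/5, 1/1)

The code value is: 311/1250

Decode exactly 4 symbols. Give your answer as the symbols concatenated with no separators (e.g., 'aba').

Answer: ddde

Derivation:
Step 1: interval [0/1, 1/1), width = 1/1 - 0/1 = 1/1
  'e': [0/1 + 1/1*0/1, 0/1 + 1/1*1/5) = [0/1, 1/5)
  'd': [0/1 + 1/1*1/5, 0/1 + 1/1*2/5) = [1/5, 2/5) <- contains code 311/1250
  'f': [0/1 + 1/1*2/5, 0/1 + 1/1*1/1) = [2/5, 1/1)
  emit 'd', narrow to [1/5, 2/5)
Step 2: interval [1/5, 2/5), width = 2/5 - 1/5 = 1/5
  'e': [1/5 + 1/5*0/1, 1/5 + 1/5*1/5) = [1/5, 6/25)
  'd': [1/5 + 1/5*1/5, 1/5 + 1/5*2/5) = [6/25, 7/25) <- contains code 311/1250
  'f': [1/5 + 1/5*2/5, 1/5 + 1/5*1/1) = [7/25, 2/5)
  emit 'd', narrow to [6/25, 7/25)
Step 3: interval [6/25, 7/25), width = 7/25 - 6/25 = 1/25
  'e': [6/25 + 1/25*0/1, 6/25 + 1/25*1/5) = [6/25, 31/125)
  'd': [6/25 + 1/25*1/5, 6/25 + 1/25*2/5) = [31/125, 32/125) <- contains code 311/1250
  'f': [6/25 + 1/25*2/5, 6/25 + 1/25*1/1) = [32/125, 7/25)
  emit 'd', narrow to [31/125, 32/125)
Step 4: interval [31/125, 32/125), width = 32/125 - 31/125 = 1/125
  'e': [31/125 + 1/125*0/1, 31/125 + 1/125*1/5) = [31/125, 156/625) <- contains code 311/1250
  'd': [31/125 + 1/125*1/5, 31/125 + 1/125*2/5) = [156/625, 157/625)
  'f': [31/125 + 1/125*2/5, 31/125 + 1/125*1/1) = [157/625, 32/125)
  emit 'e', narrow to [31/125, 156/625)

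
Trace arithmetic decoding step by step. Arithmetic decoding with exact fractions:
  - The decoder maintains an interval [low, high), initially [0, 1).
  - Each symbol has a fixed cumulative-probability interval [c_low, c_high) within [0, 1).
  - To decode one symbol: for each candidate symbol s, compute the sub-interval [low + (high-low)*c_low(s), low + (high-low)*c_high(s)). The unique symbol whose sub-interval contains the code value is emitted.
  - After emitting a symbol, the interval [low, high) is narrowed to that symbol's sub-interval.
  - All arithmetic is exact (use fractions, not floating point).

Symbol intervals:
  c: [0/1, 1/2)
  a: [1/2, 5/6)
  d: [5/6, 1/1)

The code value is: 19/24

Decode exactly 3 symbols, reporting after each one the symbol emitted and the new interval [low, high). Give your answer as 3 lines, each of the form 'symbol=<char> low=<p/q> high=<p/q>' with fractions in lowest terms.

Step 1: interval [0/1, 1/1), width = 1/1 - 0/1 = 1/1
  'c': [0/1 + 1/1*0/1, 0/1 + 1/1*1/2) = [0/1, 1/2)
  'a': [0/1 + 1/1*1/2, 0/1 + 1/1*5/6) = [1/2, 5/6) <- contains code 19/24
  'd': [0/1 + 1/1*5/6, 0/1 + 1/1*1/1) = [5/6, 1/1)
  emit 'a', narrow to [1/2, 5/6)
Step 2: interval [1/2, 5/6), width = 5/6 - 1/2 = 1/3
  'c': [1/2 + 1/3*0/1, 1/2 + 1/3*1/2) = [1/2, 2/3)
  'a': [1/2 + 1/3*1/2, 1/2 + 1/3*5/6) = [2/3, 7/9)
  'd': [1/2 + 1/3*5/6, 1/2 + 1/3*1/1) = [7/9, 5/6) <- contains code 19/24
  emit 'd', narrow to [7/9, 5/6)
Step 3: interval [7/9, 5/6), width = 5/6 - 7/9 = 1/18
  'c': [7/9 + 1/18*0/1, 7/9 + 1/18*1/2) = [7/9, 29/36) <- contains code 19/24
  'a': [7/9 + 1/18*1/2, 7/9 + 1/18*5/6) = [29/36, 89/108)
  'd': [7/9 + 1/18*5/6, 7/9 + 1/18*1/1) = [89/108, 5/6)
  emit 'c', narrow to [7/9, 29/36)

Answer: symbol=a low=1/2 high=5/6
symbol=d low=7/9 high=5/6
symbol=c low=7/9 high=29/36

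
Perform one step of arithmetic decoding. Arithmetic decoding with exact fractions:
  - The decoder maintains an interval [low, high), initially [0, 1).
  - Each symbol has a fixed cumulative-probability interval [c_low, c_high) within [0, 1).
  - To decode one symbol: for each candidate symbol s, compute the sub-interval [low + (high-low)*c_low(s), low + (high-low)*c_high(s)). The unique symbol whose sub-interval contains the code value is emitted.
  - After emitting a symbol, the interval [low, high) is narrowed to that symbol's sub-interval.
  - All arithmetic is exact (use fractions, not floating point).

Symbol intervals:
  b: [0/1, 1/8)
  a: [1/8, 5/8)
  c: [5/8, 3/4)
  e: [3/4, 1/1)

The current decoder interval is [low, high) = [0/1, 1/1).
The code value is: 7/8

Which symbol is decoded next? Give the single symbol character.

Interval width = high − low = 1/1 − 0/1 = 1/1
Scaled code = (code − low) / width = (7/8 − 0/1) / 1/1 = 7/8
  b: [0/1, 1/8) 
  a: [1/8, 5/8) 
  c: [5/8, 3/4) 
  e: [3/4, 1/1) ← scaled code falls here ✓

Answer: e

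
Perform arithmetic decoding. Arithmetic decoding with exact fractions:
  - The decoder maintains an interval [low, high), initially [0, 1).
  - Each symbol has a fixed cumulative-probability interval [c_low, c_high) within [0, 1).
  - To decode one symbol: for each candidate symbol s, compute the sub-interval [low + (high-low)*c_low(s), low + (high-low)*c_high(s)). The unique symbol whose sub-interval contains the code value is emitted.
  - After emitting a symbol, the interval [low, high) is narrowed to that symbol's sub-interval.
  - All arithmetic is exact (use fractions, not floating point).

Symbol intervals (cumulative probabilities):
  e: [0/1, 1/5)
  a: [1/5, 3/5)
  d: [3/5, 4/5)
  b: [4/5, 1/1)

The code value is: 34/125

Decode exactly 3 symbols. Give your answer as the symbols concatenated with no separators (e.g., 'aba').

Answer: aeb

Derivation:
Step 1: interval [0/1, 1/1), width = 1/1 - 0/1 = 1/1
  'e': [0/1 + 1/1*0/1, 0/1 + 1/1*1/5) = [0/1, 1/5)
  'a': [0/1 + 1/1*1/5, 0/1 + 1/1*3/5) = [1/5, 3/5) <- contains code 34/125
  'd': [0/1 + 1/1*3/5, 0/1 + 1/1*4/5) = [3/5, 4/5)
  'b': [0/1 + 1/1*4/5, 0/1 + 1/1*1/1) = [4/5, 1/1)
  emit 'a', narrow to [1/5, 3/5)
Step 2: interval [1/5, 3/5), width = 3/5 - 1/5 = 2/5
  'e': [1/5 + 2/5*0/1, 1/5 + 2/5*1/5) = [1/5, 7/25) <- contains code 34/125
  'a': [1/5 + 2/5*1/5, 1/5 + 2/5*3/5) = [7/25, 11/25)
  'd': [1/5 + 2/5*3/5, 1/5 + 2/5*4/5) = [11/25, 13/25)
  'b': [1/5 + 2/5*4/5, 1/5 + 2/5*1/1) = [13/25, 3/5)
  emit 'e', narrow to [1/5, 7/25)
Step 3: interval [1/5, 7/25), width = 7/25 - 1/5 = 2/25
  'e': [1/5 + 2/25*0/1, 1/5 + 2/25*1/5) = [1/5, 27/125)
  'a': [1/5 + 2/25*1/5, 1/5 + 2/25*3/5) = [27/125, 31/125)
  'd': [1/5 + 2/25*3/5, 1/5 + 2/25*4/5) = [31/125, 33/125)
  'b': [1/5 + 2/25*4/5, 1/5 + 2/25*1/1) = [33/125, 7/25) <- contains code 34/125
  emit 'b', narrow to [33/125, 7/25)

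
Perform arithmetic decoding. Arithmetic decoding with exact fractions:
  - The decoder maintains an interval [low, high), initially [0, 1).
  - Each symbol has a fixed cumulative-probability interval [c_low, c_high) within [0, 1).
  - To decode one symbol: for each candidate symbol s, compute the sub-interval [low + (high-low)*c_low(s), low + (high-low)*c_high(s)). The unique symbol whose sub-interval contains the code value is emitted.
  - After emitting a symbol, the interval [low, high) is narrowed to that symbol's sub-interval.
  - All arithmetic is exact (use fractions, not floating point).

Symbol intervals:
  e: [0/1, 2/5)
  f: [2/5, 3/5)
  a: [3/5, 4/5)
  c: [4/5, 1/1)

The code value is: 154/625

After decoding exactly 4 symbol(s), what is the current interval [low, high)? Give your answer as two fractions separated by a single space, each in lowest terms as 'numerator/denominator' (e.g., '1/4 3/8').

Step 1: interval [0/1, 1/1), width = 1/1 - 0/1 = 1/1
  'e': [0/1 + 1/1*0/1, 0/1 + 1/1*2/5) = [0/1, 2/5) <- contains code 154/625
  'f': [0/1 + 1/1*2/5, 0/1 + 1/1*3/5) = [2/5, 3/5)
  'a': [0/1 + 1/1*3/5, 0/1 + 1/1*4/5) = [3/5, 4/5)
  'c': [0/1 + 1/1*4/5, 0/1 + 1/1*1/1) = [4/5, 1/1)
  emit 'e', narrow to [0/1, 2/5)
Step 2: interval [0/1, 2/5), width = 2/5 - 0/1 = 2/5
  'e': [0/1 + 2/5*0/1, 0/1 + 2/5*2/5) = [0/1, 4/25)
  'f': [0/1 + 2/5*2/5, 0/1 + 2/5*3/5) = [4/25, 6/25)
  'a': [0/1 + 2/5*3/5, 0/1 + 2/5*4/5) = [6/25, 8/25) <- contains code 154/625
  'c': [0/1 + 2/5*4/5, 0/1 + 2/5*1/1) = [8/25, 2/5)
  emit 'a', narrow to [6/25, 8/25)
Step 3: interval [6/25, 8/25), width = 8/25 - 6/25 = 2/25
  'e': [6/25 + 2/25*0/1, 6/25 + 2/25*2/5) = [6/25, 34/125) <- contains code 154/625
  'f': [6/25 + 2/25*2/5, 6/25 + 2/25*3/5) = [34/125, 36/125)
  'a': [6/25 + 2/25*3/5, 6/25 + 2/25*4/5) = [36/125, 38/125)
  'c': [6/25 + 2/25*4/5, 6/25 + 2/25*1/1) = [38/125, 8/25)
  emit 'e', narrow to [6/25, 34/125)
Step 4: interval [6/25, 34/125), width = 34/125 - 6/25 = 4/125
  'e': [6/25 + 4/125*0/1, 6/25 + 4/125*2/5) = [6/25, 158/625) <- contains code 154/625
  'f': [6/25 + 4/125*2/5, 6/25 + 4/125*3/5) = [158/625, 162/625)
  'a': [6/25 + 4/125*3/5, 6/25 + 4/125*4/5) = [162/625, 166/625)
  'c': [6/25 + 4/125*4/5, 6/25 + 4/125*1/1) = [166/625, 34/125)
  emit 'e', narrow to [6/25, 158/625)

Answer: 6/25 158/625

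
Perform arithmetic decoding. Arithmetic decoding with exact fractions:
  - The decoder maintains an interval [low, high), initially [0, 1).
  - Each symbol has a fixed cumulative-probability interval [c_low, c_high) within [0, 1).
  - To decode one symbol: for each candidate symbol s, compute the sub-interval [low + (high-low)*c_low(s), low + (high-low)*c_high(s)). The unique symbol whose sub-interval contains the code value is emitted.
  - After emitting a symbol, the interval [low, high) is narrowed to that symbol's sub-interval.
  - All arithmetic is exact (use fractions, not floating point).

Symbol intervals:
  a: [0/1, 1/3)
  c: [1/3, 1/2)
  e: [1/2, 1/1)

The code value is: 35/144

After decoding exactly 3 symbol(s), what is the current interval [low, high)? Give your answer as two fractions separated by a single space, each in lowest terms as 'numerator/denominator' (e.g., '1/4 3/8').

Answer: 2/9 1/4

Derivation:
Step 1: interval [0/1, 1/1), width = 1/1 - 0/1 = 1/1
  'a': [0/1 + 1/1*0/1, 0/1 + 1/1*1/3) = [0/1, 1/3) <- contains code 35/144
  'c': [0/1 + 1/1*1/3, 0/1 + 1/1*1/2) = [1/3, 1/2)
  'e': [0/1 + 1/1*1/2, 0/1 + 1/1*1/1) = [1/2, 1/1)
  emit 'a', narrow to [0/1, 1/3)
Step 2: interval [0/1, 1/3), width = 1/3 - 0/1 = 1/3
  'a': [0/1 + 1/3*0/1, 0/1 + 1/3*1/3) = [0/1, 1/9)
  'c': [0/1 + 1/3*1/3, 0/1 + 1/3*1/2) = [1/9, 1/6)
  'e': [0/1 + 1/3*1/2, 0/1 + 1/3*1/1) = [1/6, 1/3) <- contains code 35/144
  emit 'e', narrow to [1/6, 1/3)
Step 3: interval [1/6, 1/3), width = 1/3 - 1/6 = 1/6
  'a': [1/6 + 1/6*0/1, 1/6 + 1/6*1/3) = [1/6, 2/9)
  'c': [1/6 + 1/6*1/3, 1/6 + 1/6*1/2) = [2/9, 1/4) <- contains code 35/144
  'e': [1/6 + 1/6*1/2, 1/6 + 1/6*1/1) = [1/4, 1/3)
  emit 'c', narrow to [2/9, 1/4)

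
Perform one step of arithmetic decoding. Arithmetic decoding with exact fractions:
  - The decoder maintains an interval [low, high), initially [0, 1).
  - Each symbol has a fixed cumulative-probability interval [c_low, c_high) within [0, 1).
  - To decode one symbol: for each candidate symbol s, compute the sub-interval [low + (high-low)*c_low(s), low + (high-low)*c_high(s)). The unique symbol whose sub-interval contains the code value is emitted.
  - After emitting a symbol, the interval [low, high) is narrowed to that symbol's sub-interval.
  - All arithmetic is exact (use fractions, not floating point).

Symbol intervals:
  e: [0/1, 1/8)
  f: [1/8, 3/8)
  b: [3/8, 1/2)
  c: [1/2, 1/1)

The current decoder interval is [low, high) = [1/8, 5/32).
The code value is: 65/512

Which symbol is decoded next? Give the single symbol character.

Interval width = high − low = 5/32 − 1/8 = 1/32
Scaled code = (code − low) / width = (65/512 − 1/8) / 1/32 = 1/16
  e: [0/1, 1/8) ← scaled code falls here ✓
  f: [1/8, 3/8) 
  b: [3/8, 1/2) 
  c: [1/2, 1/1) 

Answer: e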